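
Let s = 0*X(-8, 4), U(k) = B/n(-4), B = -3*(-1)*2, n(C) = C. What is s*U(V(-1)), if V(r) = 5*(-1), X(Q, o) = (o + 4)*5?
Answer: 0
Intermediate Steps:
B = 6 (B = 3*2 = 6)
X(Q, o) = 20 + 5*o (X(Q, o) = (4 + o)*5 = 20 + 5*o)
V(r) = -5
U(k) = -3/2 (U(k) = 6/(-4) = 6*(-1/4) = -3/2)
s = 0 (s = 0*(20 + 5*4) = 0*(20 + 20) = 0*40 = 0)
s*U(V(-1)) = 0*(-3/2) = 0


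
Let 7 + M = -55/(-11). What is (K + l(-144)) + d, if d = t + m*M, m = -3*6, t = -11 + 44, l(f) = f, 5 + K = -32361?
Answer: -32441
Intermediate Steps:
K = -32366 (K = -5 - 32361 = -32366)
t = 33
M = -2 (M = -7 - 55/(-11) = -7 - 55*(-1/11) = -7 + 5 = -2)
m = -18
d = 69 (d = 33 - 18*(-2) = 33 + 36 = 69)
(K + l(-144)) + d = (-32366 - 144) + 69 = -32510 + 69 = -32441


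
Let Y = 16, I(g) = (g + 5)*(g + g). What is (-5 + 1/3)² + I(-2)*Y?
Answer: -1532/9 ≈ -170.22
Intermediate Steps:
I(g) = 2*g*(5 + g) (I(g) = (5 + g)*(2*g) = 2*g*(5 + g))
(-5 + 1/3)² + I(-2)*Y = (-5 + 1/3)² + (2*(-2)*(5 - 2))*16 = (-5 + ⅓)² + (2*(-2)*3)*16 = (-14/3)² - 12*16 = 196/9 - 192 = -1532/9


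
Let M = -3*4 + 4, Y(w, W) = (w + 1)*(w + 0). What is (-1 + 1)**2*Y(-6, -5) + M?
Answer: -8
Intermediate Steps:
Y(w, W) = w*(1 + w) (Y(w, W) = (1 + w)*w = w*(1 + w))
M = -8 (M = -12 + 4 = -8)
(-1 + 1)**2*Y(-6, -5) + M = (-1 + 1)**2*(-6*(1 - 6)) - 8 = 0**2*(-6*(-5)) - 8 = 0*30 - 8 = 0 - 8 = -8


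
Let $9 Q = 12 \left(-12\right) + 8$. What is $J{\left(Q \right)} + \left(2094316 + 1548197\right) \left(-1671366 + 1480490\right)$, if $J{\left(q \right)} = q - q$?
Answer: $-695268311388$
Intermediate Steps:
$Q = - \frac{136}{9}$ ($Q = \frac{12 \left(-12\right) + 8}{9} = \frac{-144 + 8}{9} = \frac{1}{9} \left(-136\right) = - \frac{136}{9} \approx -15.111$)
$J{\left(q \right)} = 0$
$J{\left(Q \right)} + \left(2094316 + 1548197\right) \left(-1671366 + 1480490\right) = 0 + \left(2094316 + 1548197\right) \left(-1671366 + 1480490\right) = 0 + 3642513 \left(-190876\right) = 0 - 695268311388 = -695268311388$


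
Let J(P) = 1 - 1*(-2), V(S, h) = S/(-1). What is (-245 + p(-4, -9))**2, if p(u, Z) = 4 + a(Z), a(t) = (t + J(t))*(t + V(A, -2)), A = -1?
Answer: 37249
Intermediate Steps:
V(S, h) = -S (V(S, h) = S*(-1) = -S)
J(P) = 3 (J(P) = 1 + 2 = 3)
a(t) = (1 + t)*(3 + t) (a(t) = (t + 3)*(t - 1*(-1)) = (3 + t)*(t + 1) = (3 + t)*(1 + t) = (1 + t)*(3 + t))
p(u, Z) = 7 + Z**2 + 4*Z (p(u, Z) = 4 + (3 + Z**2 + 4*Z) = 7 + Z**2 + 4*Z)
(-245 + p(-4, -9))**2 = (-245 + (7 + (-9)**2 + 4*(-9)))**2 = (-245 + (7 + 81 - 36))**2 = (-245 + 52)**2 = (-193)**2 = 37249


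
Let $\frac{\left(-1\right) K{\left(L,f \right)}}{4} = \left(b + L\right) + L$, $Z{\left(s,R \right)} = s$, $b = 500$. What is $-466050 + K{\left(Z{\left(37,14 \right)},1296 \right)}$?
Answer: $-468346$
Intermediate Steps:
$K{\left(L,f \right)} = -2000 - 8 L$ ($K{\left(L,f \right)} = - 4 \left(\left(500 + L\right) + L\right) = - 4 \left(500 + 2 L\right) = -2000 - 8 L$)
$-466050 + K{\left(Z{\left(37,14 \right)},1296 \right)} = -466050 - 2296 = -468346$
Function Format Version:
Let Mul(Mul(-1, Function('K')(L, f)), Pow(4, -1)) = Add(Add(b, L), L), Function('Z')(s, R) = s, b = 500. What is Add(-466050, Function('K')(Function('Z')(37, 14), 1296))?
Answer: -468346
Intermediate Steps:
Function('K')(L, f) = Add(-2000, Mul(-8, L)) (Function('K')(L, f) = Mul(-4, Add(Add(500, L), L)) = Mul(-4, Add(500, Mul(2, L))) = Add(-2000, Mul(-8, L)))
Add(-466050, Function('K')(Function('Z')(37, 14), 1296)) = Add(-466050, Add(-2000, Mul(-8, 37))) = Add(-466050, Add(-2000, -296)) = Add(-466050, -2296) = -468346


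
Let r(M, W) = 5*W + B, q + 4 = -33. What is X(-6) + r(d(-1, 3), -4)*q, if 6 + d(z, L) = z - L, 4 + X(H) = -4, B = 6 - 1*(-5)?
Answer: 325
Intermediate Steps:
q = -37 (q = -4 - 33 = -37)
B = 11 (B = 6 + 5 = 11)
X(H) = -8 (X(H) = -4 - 4 = -8)
d(z, L) = -6 + z - L (d(z, L) = -6 + (z - L) = -6 + z - L)
r(M, W) = 11 + 5*W (r(M, W) = 5*W + 11 = 11 + 5*W)
X(-6) + r(d(-1, 3), -4)*q = -8 + (11 + 5*(-4))*(-37) = -8 + (11 - 20)*(-37) = -8 - 9*(-37) = -8 + 333 = 325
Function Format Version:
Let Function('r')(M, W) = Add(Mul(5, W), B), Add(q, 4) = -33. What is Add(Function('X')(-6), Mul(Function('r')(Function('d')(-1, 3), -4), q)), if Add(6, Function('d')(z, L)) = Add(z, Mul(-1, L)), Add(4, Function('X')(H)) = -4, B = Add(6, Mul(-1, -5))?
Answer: 325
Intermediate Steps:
q = -37 (q = Add(-4, -33) = -37)
B = 11 (B = Add(6, 5) = 11)
Function('X')(H) = -8 (Function('X')(H) = Add(-4, -4) = -8)
Function('d')(z, L) = Add(-6, z, Mul(-1, L)) (Function('d')(z, L) = Add(-6, Add(z, Mul(-1, L))) = Add(-6, z, Mul(-1, L)))
Function('r')(M, W) = Add(11, Mul(5, W)) (Function('r')(M, W) = Add(Mul(5, W), 11) = Add(11, Mul(5, W)))
Add(Function('X')(-6), Mul(Function('r')(Function('d')(-1, 3), -4), q)) = Add(-8, Mul(Add(11, Mul(5, -4)), -37)) = Add(-8, Mul(Add(11, -20), -37)) = Add(-8, Mul(-9, -37)) = Add(-8, 333) = 325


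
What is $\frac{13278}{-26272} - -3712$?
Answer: $\frac{48754193}{13136} \approx 3711.5$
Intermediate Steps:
$\frac{13278}{-26272} - -3712 = 13278 \left(- \frac{1}{26272}\right) + 3712 = - \frac{6639}{13136} + 3712 = \frac{48754193}{13136}$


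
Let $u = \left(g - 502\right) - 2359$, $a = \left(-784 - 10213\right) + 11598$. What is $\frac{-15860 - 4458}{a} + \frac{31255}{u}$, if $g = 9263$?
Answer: $- \frac{111291581}{3847602} \approx -28.925$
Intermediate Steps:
$a = 601$ ($a = -10997 + 11598 = 601$)
$u = 6402$ ($u = \left(9263 - 502\right) - 2359 = 8761 - 2359 = 6402$)
$\frac{-15860 - 4458}{a} + \frac{31255}{u} = \frac{-15860 - 4458}{601} + \frac{31255}{6402} = \left(-20318\right) \frac{1}{601} + 31255 \cdot \frac{1}{6402} = - \frac{20318}{601} + \frac{31255}{6402} = - \frac{111291581}{3847602}$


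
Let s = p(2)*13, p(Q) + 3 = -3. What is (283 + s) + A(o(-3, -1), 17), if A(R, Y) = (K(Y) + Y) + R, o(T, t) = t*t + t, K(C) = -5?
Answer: 217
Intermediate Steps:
p(Q) = -6 (p(Q) = -3 - 3 = -6)
o(T, t) = t + t**2 (o(T, t) = t**2 + t = t + t**2)
A(R, Y) = -5 + R + Y (A(R, Y) = (-5 + Y) + R = -5 + R + Y)
s = -78 (s = -6*13 = -78)
(283 + s) + A(o(-3, -1), 17) = (283 - 78) + (-5 - (1 - 1) + 17) = 205 + (-5 - 1*0 + 17) = 205 + (-5 + 0 + 17) = 205 + 12 = 217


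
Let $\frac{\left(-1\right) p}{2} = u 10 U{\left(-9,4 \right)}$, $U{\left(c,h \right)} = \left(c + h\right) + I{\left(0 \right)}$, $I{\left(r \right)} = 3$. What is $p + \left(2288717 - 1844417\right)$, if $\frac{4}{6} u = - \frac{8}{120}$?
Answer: $444296$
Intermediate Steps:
$u = - \frac{1}{10}$ ($u = \frac{3 \left(- \frac{8}{120}\right)}{2} = \frac{3 \left(\left(-8\right) \frac{1}{120}\right)}{2} = \frac{3}{2} \left(- \frac{1}{15}\right) = - \frac{1}{10} \approx -0.1$)
$U{\left(c,h \right)} = 3 + c + h$ ($U{\left(c,h \right)} = \left(c + h\right) + 3 = 3 + c + h$)
$p = -4$ ($p = - 2 \left(- \frac{1}{10}\right) 10 \left(3 - 9 + 4\right) = - 2 \left(\left(-1\right) \left(-2\right)\right) = \left(-2\right) 2 = -4$)
$p + \left(2288717 - 1844417\right) = -4 + \left(2288717 - 1844417\right) = -4 + 444300 = 444296$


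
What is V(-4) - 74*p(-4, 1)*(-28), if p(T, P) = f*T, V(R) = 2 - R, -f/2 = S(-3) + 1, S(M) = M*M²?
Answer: -430970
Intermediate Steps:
S(M) = M³
f = 52 (f = -2*((-3)³ + 1) = -2*(-27 + 1) = -2*(-26) = 52)
p(T, P) = 52*T
V(-4) - 74*p(-4, 1)*(-28) = (2 - 1*(-4)) - 74*52*(-4)*(-28) = (2 + 4) - (-15392)*(-28) = 6 - 74*5824 = 6 - 430976 = -430970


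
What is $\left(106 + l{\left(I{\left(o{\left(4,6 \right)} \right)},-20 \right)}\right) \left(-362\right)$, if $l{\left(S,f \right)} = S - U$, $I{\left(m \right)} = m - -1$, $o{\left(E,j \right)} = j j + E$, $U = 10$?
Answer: $-49594$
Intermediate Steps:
$o{\left(E,j \right)} = E + j^{2}$ ($o{\left(E,j \right)} = j^{2} + E = E + j^{2}$)
$I{\left(m \right)} = 1 + m$ ($I{\left(m \right)} = m + 1 = 1 + m$)
$l{\left(S,f \right)} = -10 + S$ ($l{\left(S,f \right)} = S - 10 = -10 + S$)
$\left(106 + l{\left(I{\left(o{\left(4,6 \right)} \right)},-20 \right)}\right) \left(-362\right) = \left(106 + \left(-10 + \left(1 + \left(4 + 6^{2}\right)\right)\right)\right) \left(-362\right) = \left(106 + \left(-10 + \left(1 + \left(4 + 36\right)\right)\right)\right) \left(-362\right) = \left(106 + \left(-10 + \left(1 + 40\right)\right)\right) \left(-362\right) = \left(106 + \left(-10 + 41\right)\right) \left(-362\right) = \left(106 + 31\right) \left(-362\right) = 137 \left(-362\right) = -49594$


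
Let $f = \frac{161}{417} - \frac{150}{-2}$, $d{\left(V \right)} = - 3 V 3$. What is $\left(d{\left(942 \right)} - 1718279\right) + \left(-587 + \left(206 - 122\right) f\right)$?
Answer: $- \frac{239220608}{139} \approx -1.721 \cdot 10^{6}$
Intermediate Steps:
$d{\left(V \right)} = - 9 V$
$f = \frac{31436}{417}$ ($f = 161 \cdot \frac{1}{417} - -75 = \frac{161}{417} + 75 = \frac{31436}{417} \approx 75.386$)
$\left(d{\left(942 \right)} - 1718279\right) + \left(-587 + \left(206 - 122\right) f\right) = \left(\left(-9\right) 942 - 1718279\right) - \left(587 - \left(206 - 122\right) \frac{31436}{417}\right) = \left(-8478 - 1718279\right) + \left(-587 + 84 \cdot \frac{31436}{417}\right) = -1726757 + \left(-587 + \frac{880208}{139}\right) = -1726757 + \frac{798615}{139} = - \frac{239220608}{139}$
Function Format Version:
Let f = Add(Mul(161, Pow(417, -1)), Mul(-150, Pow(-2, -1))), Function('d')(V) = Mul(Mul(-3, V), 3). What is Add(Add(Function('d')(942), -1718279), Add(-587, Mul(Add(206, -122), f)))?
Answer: Rational(-239220608, 139) ≈ -1.7210e+6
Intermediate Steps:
Function('d')(V) = Mul(-9, V)
f = Rational(31436, 417) (f = Add(Mul(161, Rational(1, 417)), Mul(-150, Rational(-1, 2))) = Add(Rational(161, 417), 75) = Rational(31436, 417) ≈ 75.386)
Add(Add(Function('d')(942), -1718279), Add(-587, Mul(Add(206, -122), f))) = Add(Add(Mul(-9, 942), -1718279), Add(-587, Mul(Add(206, -122), Rational(31436, 417)))) = Add(Add(-8478, -1718279), Add(-587, Mul(84, Rational(31436, 417)))) = Add(-1726757, Add(-587, Rational(880208, 139))) = Add(-1726757, Rational(798615, 139)) = Rational(-239220608, 139)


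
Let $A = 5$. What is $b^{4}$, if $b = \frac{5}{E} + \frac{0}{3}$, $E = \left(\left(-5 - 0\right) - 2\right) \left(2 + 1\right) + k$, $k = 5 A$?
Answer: $\frac{625}{256} \approx 2.4414$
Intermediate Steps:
$k = 25$ ($k = 5 \cdot 5 = 25$)
$E = 4$ ($E = \left(\left(-5 - 0\right) - 2\right) \left(2 + 1\right) + 25 = \left(\left(-5 + 0\right) - 2\right) 3 + 25 = \left(-5 - 2\right) 3 + 25 = \left(-7\right) 3 + 25 = -21 + 25 = 4$)
$b = \frac{5}{4}$ ($b = \frac{5}{4} + \frac{0}{3} = 5 \cdot \frac{1}{4} + 0 \cdot \frac{1}{3} = \frac{5}{4} + 0 = \frac{5}{4} \approx 1.25$)
$b^{4} = \left(\frac{5}{4}\right)^{4} = \frac{625}{256}$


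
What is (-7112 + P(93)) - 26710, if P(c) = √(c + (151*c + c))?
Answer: -33822 + 3*√1581 ≈ -33703.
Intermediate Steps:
P(c) = 3*√17*√c (P(c) = √(c + 152*c) = √(153*c) = 3*√17*√c)
(-7112 + P(93)) - 26710 = (-7112 + 3*√17*√93) - 26710 = (-7112 + 3*√1581) - 26710 = -33822 + 3*√1581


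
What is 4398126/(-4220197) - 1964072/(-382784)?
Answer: 825654812425/201927986056 ≈ 4.0889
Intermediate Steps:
4398126/(-4220197) - 1964072/(-382784) = 4398126*(-1/4220197) - 1964072*(-1/382784) = -4398126/4220197 + 245509/47848 = 825654812425/201927986056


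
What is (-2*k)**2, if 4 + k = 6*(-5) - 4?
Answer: 5776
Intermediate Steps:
k = -38 (k = -4 + (6*(-5) - 4) = -4 + (-30 - 4) = -4 - 34 = -38)
(-2*k)**2 = (-2*(-38))**2 = 76**2 = 5776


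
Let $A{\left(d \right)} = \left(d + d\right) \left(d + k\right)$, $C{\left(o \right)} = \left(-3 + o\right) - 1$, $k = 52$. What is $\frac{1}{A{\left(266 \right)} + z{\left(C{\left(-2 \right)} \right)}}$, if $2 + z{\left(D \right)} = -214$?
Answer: $\frac{1}{168960} \approx 5.9186 \cdot 10^{-6}$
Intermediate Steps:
$C{\left(o \right)} = -4 + o$
$A{\left(d \right)} = 2 d \left(52 + d\right)$ ($A{\left(d \right)} = \left(d + d\right) \left(d + 52\right) = 2 d \left(52 + d\right)$)
$z{\left(D \right)} = -216$ ($z{\left(D \right)} = -2 - 214 = -216$)
$\frac{1}{A{\left(266 \right)} + z{\left(C{\left(-2 \right)} \right)}} = \frac{1}{2 \cdot 266 \left(52 + 266\right) - 216} = \frac{1}{2 \cdot 266 \cdot 318 - 216} = \frac{1}{169176 - 216} = \frac{1}{168960}$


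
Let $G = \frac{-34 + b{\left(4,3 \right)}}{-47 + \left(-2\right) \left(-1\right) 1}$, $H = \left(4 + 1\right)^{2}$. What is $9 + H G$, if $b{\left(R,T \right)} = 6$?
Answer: $\frac{221}{9} \approx 24.556$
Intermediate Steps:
$H = 25$ ($H = 5^{2} = 25$)
$G = \frac{28}{45}$ ($G = \frac{-34 + 6}{-47 + \left(-2\right) \left(-1\right) 1} = - \frac{28}{-47 + 2 \cdot 1} = - \frac{28}{-47 + 2} = - \frac{28}{-45} = \left(-28\right) \left(- \frac{1}{45}\right) = \frac{28}{45} \approx 0.62222$)
$9 + H G = 9 + 25 \cdot \frac{28}{45} = 9 + \frac{140}{9} = \frac{221}{9}$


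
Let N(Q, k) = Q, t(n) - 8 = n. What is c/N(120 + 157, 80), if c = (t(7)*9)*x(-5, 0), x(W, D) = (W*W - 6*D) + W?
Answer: 2700/277 ≈ 9.7473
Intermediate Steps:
t(n) = 8 + n
x(W, D) = W + W² - 6*D (x(W, D) = (W² - 6*D) + W = W + W² - 6*D)
c = 2700 (c = ((8 + 7)*9)*(-5 + (-5)² - 6*0) = (15*9)*(-5 + 25 + 0) = 135*20 = 2700)
c/N(120 + 157, 80) = 2700/(120 + 157) = 2700/277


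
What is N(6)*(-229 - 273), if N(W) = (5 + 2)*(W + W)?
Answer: -42168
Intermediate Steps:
N(W) = 14*W (N(W) = 7*(2*W) = 14*W)
N(6)*(-229 - 273) = (14*6)*(-229 - 273) = 84*(-502) = -42168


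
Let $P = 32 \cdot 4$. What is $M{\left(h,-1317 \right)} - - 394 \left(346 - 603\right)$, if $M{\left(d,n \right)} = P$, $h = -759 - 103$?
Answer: $-101130$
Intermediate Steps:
$h = -862$ ($h = -759 - 103 = -862$)
$P = 128$
$M{\left(d,n \right)} = 128$
$M{\left(h,-1317 \right)} - - 394 \left(346 - 603\right) = 128 - - 394 \left(346 - 603\right) = 128 - \left(-394\right) \left(-257\right) = 128 - 101258 = -101130$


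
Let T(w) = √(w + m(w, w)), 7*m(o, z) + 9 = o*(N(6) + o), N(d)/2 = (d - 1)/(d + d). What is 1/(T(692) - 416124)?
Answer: -8738604/3636341398069 - √30509367/3636341398069 ≈ -2.4046e-6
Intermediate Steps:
N(d) = (-1 + d)/d (N(d) = 2*((d - 1)/(d + d)) = 2*((-1 + d)/((2*d))) = 2*((-1 + d)*(1/(2*d))) = 2*((-1 + d)/(2*d)) = (-1 + d)/d)
m(o, z) = -9/7 + o*(⅚ + o)/7 (m(o, z) = -9/7 + (o*((-1 + 6)/6 + o))/7 = -9/7 + (o*((⅙)*5 + o))/7 = -9/7 + (o*(⅚ + o))/7 = -9/7 + o*(⅚ + o)/7)
T(w) = √(-9/7 + w²/7 + 47*w/42) (T(w) = √(w + (-9/7 + w²/7 + 5*w/42)) = √(-9/7 + w²/7 + 47*w/42))
1/(T(692) - 416124) = 1/(√(-2268 + 252*692² + 1974*692)/42 - 416124) = 1/(√(-2268 + 252*478864 + 1366008)/42 - 416124) = 1/(√(-2268 + 120673728 + 1366008)/42 - 416124) = 1/(√122037468/42 - 416124) = 1/((2*√30509367)/42 - 416124) = 1/(√30509367/21 - 416124) = 1/(-416124 + √30509367/21)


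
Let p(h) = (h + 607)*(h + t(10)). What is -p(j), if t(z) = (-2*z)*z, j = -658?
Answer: -43758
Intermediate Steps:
t(z) = -2*z²
p(h) = (-200 + h)*(607 + h) (p(h) = (h + 607)*(h - 2*10²) = (607 + h)*(h - 2*100) = (607 + h)*(h - 200) = (607 + h)*(-200 + h) = (-200 + h)*(607 + h))
-p(j) = -(-121400 + (-658)² + 407*(-658)) = -(-121400 + 432964 - 267806) = -1*43758 = -43758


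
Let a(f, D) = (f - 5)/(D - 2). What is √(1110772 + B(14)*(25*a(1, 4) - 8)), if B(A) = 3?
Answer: √1110598 ≈ 1053.8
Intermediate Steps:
a(f, D) = (-5 + f)/(-2 + D)
√(1110772 + B(14)*(25*a(1, 4) - 8)) = √(1110772 + 3*(25*((-5 + 1)/(-2 + 4)) - 8)) = √(1110772 + 3*(25*(-4/2) - 8)) = √(1110772 + 3*(25*((½)*(-4)) - 8)) = √(1110772 + 3*(25*(-2) - 8)) = √(1110772 + 3*(-50 - 8)) = √(1110772 + 3*(-58)) = √(1110772 - 174) = √1110598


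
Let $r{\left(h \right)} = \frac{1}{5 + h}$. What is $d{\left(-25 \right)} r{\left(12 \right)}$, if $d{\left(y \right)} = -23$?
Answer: $- \frac{23}{17} \approx -1.3529$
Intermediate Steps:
$d{\left(-25 \right)} r{\left(12 \right)} = - \frac{23}{5 + 12} = - \frac{23}{17}$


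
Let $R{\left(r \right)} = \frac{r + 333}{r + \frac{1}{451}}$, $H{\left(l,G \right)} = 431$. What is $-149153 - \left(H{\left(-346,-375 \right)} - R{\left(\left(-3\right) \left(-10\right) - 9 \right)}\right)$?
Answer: $- \frac{708349997}{4736} \approx -1.4957 \cdot 10^{5}$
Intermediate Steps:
$R{\left(r \right)} = \frac{333 + r}{\frac{1}{451} + r}$ ($R{\left(r \right)} = \frac{333 + r}{r + \frac{1}{451}} = \frac{333 + r}{\frac{1}{451} + r}$)
$-149153 - \left(H{\left(-346,-375 \right)} - R{\left(\left(-3\right) \left(-10\right) - 9 \right)}\right) = -149153 - \left(431 - \frac{451 \left(333 - -21\right)}{1 + 451 \left(\left(-3\right) \left(-10\right) - 9\right)}\right) = -149153 - \left(431 - \frac{451 \left(333 + \left(30 - 9\right)\right)}{1 + 451 \left(30 - 9\right)}\right) = -149153 - \left(431 - \frac{451 \left(333 + 21\right)}{1 + 451 \cdot 21}\right) = -149153 - \left(431 - 451 \frac{1}{1 + 9471} \cdot 354\right) = -149153 - \left(431 - 451 \cdot \frac{1}{9472} \cdot 354\right) = -149153 - \left(431 - \frac{79827}{4736}\right) = -149153 - \frac{1961389}{4736} = - \frac{708349997}{4736}$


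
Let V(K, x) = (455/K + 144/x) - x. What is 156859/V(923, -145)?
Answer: 1614863405/1487626 ≈ 1085.5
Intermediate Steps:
V(K, x) = -x + 144/x + 455/K (V(K, x) = (144/x + 455/K) - x = -x + 144/x + 455/K)
156859/V(923, -145) = 156859/(-1*(-145) + 144/(-145) + 455/923) = 156859/(145 + 144*(-1/145) + 455*(1/923)) = 156859/(145 - 144/145 + 35/71) = 156859/(1487626/10295) = 156859*(10295/1487626) = 1614863405/1487626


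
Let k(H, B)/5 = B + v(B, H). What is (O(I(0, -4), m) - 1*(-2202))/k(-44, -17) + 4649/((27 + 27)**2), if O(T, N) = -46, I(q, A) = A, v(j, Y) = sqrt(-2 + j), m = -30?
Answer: (-5891731*I + 23245*sqrt(19))/(14580*(sqrt(19) + 17*I)) ≈ -22.206 - 6.1025*I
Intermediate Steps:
k(H, B) = 5*B + 5*sqrt(-2 + B) (k(H, B) = 5*(B + sqrt(-2 + B)) = 5*B + 5*sqrt(-2 + B))
(O(I(0, -4), m) - 1*(-2202))/k(-44, -17) + 4649/((27 + 27)**2) = (-46 - 1*(-2202))/(5*(-17) + 5*sqrt(-2 - 17)) + 4649/((27 + 27)**2) = (-46 + 2202)/(-85 + 5*sqrt(-19)) + 4649/(54**2) = 2156/(-85 + 5*(I*sqrt(19))) + 4649/2916 = 2156/(-85 + 5*I*sqrt(19)) + 4649*(1/2916) = 2156/(-85 + 5*I*sqrt(19)) + 4649/2916 = 4649/2916 + 2156/(-85 + 5*I*sqrt(19))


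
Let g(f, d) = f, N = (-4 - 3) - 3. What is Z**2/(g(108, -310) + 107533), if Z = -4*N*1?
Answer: 1600/107641 ≈ 0.014864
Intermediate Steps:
N = -10 (N = -7 - 3 = -10)
Z = 40 (Z = -4*(-10)*1 = 40*1 = 40)
Z**2/(g(108, -310) + 107533) = 40**2/(108 + 107533) = 1600/107641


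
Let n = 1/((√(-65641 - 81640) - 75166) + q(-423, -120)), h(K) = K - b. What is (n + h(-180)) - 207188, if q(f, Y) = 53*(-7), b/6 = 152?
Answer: -1188442691257537/5705985650 - I*√147281/5705985650 ≈ -2.0828e+5 - 6.7258e-8*I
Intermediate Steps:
b = 912 (b = 6*152 = 912)
q(f, Y) = -371
h(K) = -912 + K (h(K) = K - 1*912 = K - 912 = -912 + K)
n = 1/(-75537 + I*√147281) (n = 1/((√(-65641 - 81640) - 75166) - 371) = 1/((√(-147281) - 75166) - 371) = 1/((I*√147281 - 75166) - 371) = 1/((-75166 + I*√147281) - 371) = 1/(-75537 + I*√147281) ≈ -1.3238e-5 - 6.726e-8*I)
(n + h(-180)) - 207188 = ((-75537/5705985650 - I*√147281/5705985650) + (-912 - 180)) - 207188 = ((-75537/5705985650 - I*√147281/5705985650) - 1092) - 207188 = (-6230936405337/5705985650 - I*√147281/5705985650) - 207188 = -1188442691257537/5705985650 - I*√147281/5705985650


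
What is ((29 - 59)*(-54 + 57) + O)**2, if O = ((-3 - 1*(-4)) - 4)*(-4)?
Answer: 6084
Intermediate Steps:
O = 12 (O = ((-3 + 4) - 4)*(-4) = (1 - 4)*(-4) = -3*(-4) = 12)
((29 - 59)*(-54 + 57) + O)**2 = ((29 - 59)*(-54 + 57) + 12)**2 = (-30*3 + 12)**2 = (-90 + 12)**2 = (-78)**2 = 6084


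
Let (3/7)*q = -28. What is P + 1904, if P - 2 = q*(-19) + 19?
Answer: 9499/3 ≈ 3166.3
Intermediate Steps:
q = -196/3 (q = (7/3)*(-28) = -196/3 ≈ -65.333)
P = 3787/3 (P = 2 + (-196/3*(-19) + 19) = 2 + (3724/3 + 19) = 2 + 3781/3 = 3787/3 ≈ 1262.3)
P + 1904 = 3787/3 + 1904 = 9499/3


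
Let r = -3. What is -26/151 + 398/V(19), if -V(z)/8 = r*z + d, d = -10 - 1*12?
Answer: 21833/47716 ≈ 0.45756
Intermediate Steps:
d = -22 (d = -10 - 12 = -22)
V(z) = 176 + 24*z (V(z) = -8*(-3*z - 22) = -8*(-22 - 3*z) = 176 + 24*z)
-26/151 + 398/V(19) = -26/151 + 398/(176 + 24*19) = -26*1/151 + 398/(176 + 456) = -26/151 + 398/632 = -26/151 + 398*(1/632) = -26/151 + 199/316 = 21833/47716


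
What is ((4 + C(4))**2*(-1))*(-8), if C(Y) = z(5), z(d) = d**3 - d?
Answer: 123008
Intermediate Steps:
C(Y) = 120 (C(Y) = 5**3 - 1*5 = 125 - 5 = 120)
((4 + C(4))**2*(-1))*(-8) = ((4 + 120)**2*(-1))*(-8) = (124**2*(-1))*(-8) = (15376*(-1))*(-8) = -15376*(-8) = 123008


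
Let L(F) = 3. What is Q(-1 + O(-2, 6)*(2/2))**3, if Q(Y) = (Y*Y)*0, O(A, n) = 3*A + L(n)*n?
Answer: 0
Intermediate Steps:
O(A, n) = 3*A + 3*n
Q(Y) = 0 (Q(Y) = Y**2*0 = 0)
Q(-1 + O(-2, 6)*(2/2))**3 = 0**3 = 0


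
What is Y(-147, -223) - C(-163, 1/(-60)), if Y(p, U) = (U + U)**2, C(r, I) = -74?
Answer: 198990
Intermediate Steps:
Y(p, U) = 4*U**2 (Y(p, U) = (2*U)**2 = 4*U**2)
Y(-147, -223) - C(-163, 1/(-60)) = 4*(-223)**2 - 1*(-74) = 4*49729 + 74 = 198916 + 74 = 198990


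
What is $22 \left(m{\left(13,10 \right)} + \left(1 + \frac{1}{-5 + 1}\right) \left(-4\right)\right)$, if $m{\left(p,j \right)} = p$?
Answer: $220$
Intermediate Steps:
$22 \left(m{\left(13,10 \right)} + \left(1 + \frac{1}{-5 + 1}\right) \left(-4\right)\right) = 22 \left(13 + \left(1 + \frac{1}{-5 + 1}\right) \left(-4\right)\right) = 22 \left(13 + \left(1 + \frac{1}{-4}\right) \left(-4\right)\right) = 22 \left(13 + \left(1 - \frac{1}{4}\right) \left(-4\right)\right) = 22 \left(13 + \frac{3}{4} \left(-4\right)\right) = 22 \left(13 - 3\right) = 22 \cdot 10 = 220$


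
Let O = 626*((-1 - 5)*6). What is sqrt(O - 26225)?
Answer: I*sqrt(48761) ≈ 220.82*I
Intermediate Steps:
O = -22536 (O = 626*(-6*6) = 626*(-36) = -22536)
sqrt(O - 26225) = sqrt(-22536 - 26225) = sqrt(-48761) = I*sqrt(48761)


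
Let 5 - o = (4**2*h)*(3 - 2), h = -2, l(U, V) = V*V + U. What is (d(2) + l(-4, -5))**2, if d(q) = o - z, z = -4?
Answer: 3844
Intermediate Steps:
l(U, V) = U + V**2 (l(U, V) = V**2 + U = U + V**2)
o = 37 (o = 5 - 4**2*(-2)*(3 - 2) = 5 - 16*(-2) = 5 - (-32) = 5 - 1*(-32) = 5 + 32 = 37)
d(q) = 41 (d(q) = 37 - 1*(-4) = 37 + 4 = 41)
(d(2) + l(-4, -5))**2 = (41 + (-4 + (-5)**2))**2 = (41 + (-4 + 25))**2 = (41 + 21)**2 = 62**2 = 3844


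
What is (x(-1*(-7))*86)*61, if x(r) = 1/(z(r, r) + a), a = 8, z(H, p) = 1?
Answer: 5246/9 ≈ 582.89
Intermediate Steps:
x(r) = ⅑ (x(r) = 1/(1 + 8) = 1/9 = ⅑)
(x(-1*(-7))*86)*61 = ((⅑)*86)*61 = (86/9)*61 = 5246/9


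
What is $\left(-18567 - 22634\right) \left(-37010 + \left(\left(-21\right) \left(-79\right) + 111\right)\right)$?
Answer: $1451923240$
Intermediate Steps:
$\left(-18567 - 22634\right) \left(-37010 + \left(\left(-21\right) \left(-79\right) + 111\right)\right) = - 41201 \left(-37010 + \left(1659 + 111\right)\right) = - 41201 \left(-37010 + 1770\right) = \left(-41201\right) \left(-35240\right) = 1451923240$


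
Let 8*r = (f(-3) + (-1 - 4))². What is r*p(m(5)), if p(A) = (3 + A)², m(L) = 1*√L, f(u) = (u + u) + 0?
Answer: 847/4 + 363*√5/4 ≈ 414.67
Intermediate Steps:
f(u) = 2*u (f(u) = 2*u + 0 = 2*u)
m(L) = √L
r = 121/8 (r = (2*(-3) + (-1 - 4))²/8 = (-6 - 5)²/8 = (⅛)*(-11)² = (⅛)*121 = 121/8 ≈ 15.125)
r*p(m(5)) = 121*(3 + √5)²/8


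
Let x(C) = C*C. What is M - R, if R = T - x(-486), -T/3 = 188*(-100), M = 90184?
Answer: 269980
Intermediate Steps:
x(C) = C²
T = 56400 (T = -564*(-100) = -3*(-18800) = 56400)
R = -179796 (R = 56400 - 1*(-486)² = 56400 - 1*236196 = 56400 - 236196 = -179796)
M - R = 90184 - 1*(-179796) = 90184 + 179796 = 269980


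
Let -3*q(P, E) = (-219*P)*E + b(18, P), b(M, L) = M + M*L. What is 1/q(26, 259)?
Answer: 1/491420 ≈ 2.0349e-6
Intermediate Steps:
b(M, L) = M + L*M
q(P, E) = -6 - 6*P + 73*E*P (q(P, E) = -((-219*P)*E + 18*(1 + P))/3 = -(-219*E*P + (18 + 18*P))/3 = -(18 + 18*P - 219*E*P)/3 = -6 - 6*P + 73*E*P)
1/q(26, 259) = 1/(-6 - 6*26 + 73*259*26) = 1/(-6 - 156 + 491582) = 1/491420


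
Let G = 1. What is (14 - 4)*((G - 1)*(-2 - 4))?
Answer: 0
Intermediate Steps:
(14 - 4)*((G - 1)*(-2 - 4)) = (14 - 4)*((1 - 1)*(-2 - 4)) = 10*(0*(-6)) = 10*0 = 0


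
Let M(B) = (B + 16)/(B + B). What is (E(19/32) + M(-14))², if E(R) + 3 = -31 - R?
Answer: 60295225/50176 ≈ 1201.7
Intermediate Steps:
E(R) = -34 - R (E(R) = -3 + (-31 - R) = -34 - R)
M(B) = (16 + B)/(2*B) (M(B) = (16 + B)/((2*B)) = (16 + B)*(1/(2*B)) = (16 + B)/(2*B))
(E(19/32) + M(-14))² = ((-34 - 19/32) + (½)*(16 - 14)/(-14))² = ((-34 - 19/32) + (½)*(-1/14)*2)² = ((-34 - 1*19/32) - 1/14)² = ((-34 - 19/32) - 1/14)² = (-1107/32 - 1/14)² = (-7765/224)² = 60295225/50176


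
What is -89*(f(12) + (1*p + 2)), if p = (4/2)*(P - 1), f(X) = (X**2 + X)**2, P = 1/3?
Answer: -6497890/3 ≈ -2.1660e+6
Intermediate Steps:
P = 1/3 ≈ 0.33333
f(X) = (X + X**2)**2
p = -4/3 (p = (4/2)*(1/3 - 1) = (4*(1/2))*(-2/3) = 2*(-2/3) = -4/3 ≈ -1.3333)
-89*(f(12) + (1*p + 2)) = -89*(12**2*(1 + 12)**2 + (1*(-4/3) + 2)) = -89*(144*13**2 + (-4/3 + 2)) = -89*(144*169 + 2/3) = -89*(24336 + 2/3) = -89*73010/3 = -6497890/3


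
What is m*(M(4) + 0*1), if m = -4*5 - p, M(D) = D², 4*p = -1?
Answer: -316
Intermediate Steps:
p = -¼ (p = (¼)*(-1) = -¼ ≈ -0.25000)
m = -79/4 (m = -4*5 - 1*(-¼) = -20 + ¼ = -79/4 ≈ -19.750)
m*(M(4) + 0*1) = -79*(4² + 0*1)/4 = -79*(16 + 0)/4 = -79/4*16 = -316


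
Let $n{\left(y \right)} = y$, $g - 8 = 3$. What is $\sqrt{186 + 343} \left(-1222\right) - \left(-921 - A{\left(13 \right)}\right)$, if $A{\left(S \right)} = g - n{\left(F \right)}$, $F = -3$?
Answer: $-27171$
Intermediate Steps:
$g = 11$ ($g = 8 + 3 = 11$)
$A{\left(S \right)} = 14$ ($A{\left(S \right)} = 11 - -3 = 11 + 3 = 14$)
$\sqrt{186 + 343} \left(-1222\right) - \left(-921 - A{\left(13 \right)}\right) = \sqrt{186 + 343} \left(-1222\right) + \left(\left(14 - -330\right) - -591\right) = \sqrt{529} \left(-1222\right) + \left(\left(14 + 330\right) + 591\right) = 23 \left(-1222\right) + \left(344 + 591\right) = -28106 + 935 = -27171$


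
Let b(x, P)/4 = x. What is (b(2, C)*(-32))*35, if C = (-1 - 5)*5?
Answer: -8960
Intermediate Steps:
C = -30 (C = -6*5 = -30)
b(x, P) = 4*x
(b(2, C)*(-32))*35 = ((4*2)*(-32))*35 = (8*(-32))*35 = -256*35 = -8960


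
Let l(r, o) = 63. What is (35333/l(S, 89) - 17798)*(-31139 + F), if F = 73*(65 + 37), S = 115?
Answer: 25729200113/63 ≈ 4.0840e+8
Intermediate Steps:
F = 7446 (F = 73*102 = 7446)
(35333/l(S, 89) - 17798)*(-31139 + F) = (35333/63 - 17798)*(-31139 + 7446) = (35333*(1/63) - 17798)*(-23693) = (35333/63 - 17798)*(-23693) = -1085941/63*(-23693) = 25729200113/63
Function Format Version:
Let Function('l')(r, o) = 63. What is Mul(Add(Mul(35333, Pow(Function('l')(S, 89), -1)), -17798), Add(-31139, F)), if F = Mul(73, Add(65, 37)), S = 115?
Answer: Rational(25729200113, 63) ≈ 4.0840e+8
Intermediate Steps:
F = 7446 (F = Mul(73, 102) = 7446)
Mul(Add(Mul(35333, Pow(Function('l')(S, 89), -1)), -17798), Add(-31139, F)) = Mul(Add(Mul(35333, Pow(63, -1)), -17798), Add(-31139, 7446)) = Mul(Add(Mul(35333, Rational(1, 63)), -17798), -23693) = Mul(Add(Rational(35333, 63), -17798), -23693) = Mul(Rational(-1085941, 63), -23693) = Rational(25729200113, 63)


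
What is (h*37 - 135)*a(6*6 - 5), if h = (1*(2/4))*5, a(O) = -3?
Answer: 255/2 ≈ 127.50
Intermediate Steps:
h = 5/2 (h = (1*(2*(¼)))*5 = (1*(½))*5 = (½)*5 = 5/2 ≈ 2.5000)
(h*37 - 135)*a(6*6 - 5) = ((5/2)*37 - 135)*(-3) = (185/2 - 135)*(-3) = -85/2*(-3) = 255/2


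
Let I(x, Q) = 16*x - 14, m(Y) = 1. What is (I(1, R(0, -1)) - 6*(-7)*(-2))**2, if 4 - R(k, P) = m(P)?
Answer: 6724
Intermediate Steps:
R(k, P) = 3 (R(k, P) = 4 - 1*1 = 4 - 1 = 3)
I(x, Q) = -14 + 16*x
(I(1, R(0, -1)) - 6*(-7)*(-2))**2 = ((-14 + 16*1) - 6*(-7)*(-2))**2 = ((-14 + 16) + 42*(-2))**2 = (2 - 84)**2 = (-82)**2 = 6724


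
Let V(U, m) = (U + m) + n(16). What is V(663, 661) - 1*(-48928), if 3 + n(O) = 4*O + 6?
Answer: 50319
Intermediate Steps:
n(O) = 3 + 4*O (n(O) = -3 + (4*O + 6) = -3 + (6 + 4*O) = 3 + 4*O)
V(U, m) = 67 + U + m (V(U, m) = (U + m) + (3 + 4*16) = (U + m) + (3 + 64) = (U + m) + 67 = 67 + U + m)
V(663, 661) - 1*(-48928) = (67 + 663 + 661) - 1*(-48928) = 1391 + 48928 = 50319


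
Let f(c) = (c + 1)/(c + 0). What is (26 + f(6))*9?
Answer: 489/2 ≈ 244.50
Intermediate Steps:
f(c) = (1 + c)/c
(26 + f(6))*9 = (26 + (1 + 6)/6)*9 = (26 + (1/6)*7)*9 = (26 + 7/6)*9 = (163/6)*9 = 489/2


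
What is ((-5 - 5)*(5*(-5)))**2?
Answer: 62500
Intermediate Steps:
((-5 - 5)*(5*(-5)))**2 = (-10*(-25))**2 = 250**2 = 62500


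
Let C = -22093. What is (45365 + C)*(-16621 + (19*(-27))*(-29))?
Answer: -40586368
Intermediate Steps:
(45365 + C)*(-16621 + (19*(-27))*(-29)) = (45365 - 22093)*(-16621 + (19*(-27))*(-29)) = 23272*(-16621 - 513*(-29)) = 23272*(-16621 + 14877) = 23272*(-1744) = -40586368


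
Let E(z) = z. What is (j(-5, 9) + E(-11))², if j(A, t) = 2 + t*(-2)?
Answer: 729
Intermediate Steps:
j(A, t) = 2 - 2*t
(j(-5, 9) + E(-11))² = ((2 - 2*9) - 11)² = ((2 - 18) - 11)² = (-16 - 11)² = (-27)² = 729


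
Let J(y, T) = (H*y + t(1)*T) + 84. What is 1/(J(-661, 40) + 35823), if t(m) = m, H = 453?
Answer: -1/263486 ≈ -3.7953e-6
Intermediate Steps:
J(y, T) = 84 + T + 453*y (J(y, T) = (453*y + 1*T) + 84 = (453*y + T) + 84 = (T + 453*y) + 84 = 84 + T + 453*y)
1/(J(-661, 40) + 35823) = 1/((84 + 40 + 453*(-661)) + 35823) = 1/((84 + 40 - 299433) + 35823) = 1/(-299309 + 35823) = 1/(-263486) = -1/263486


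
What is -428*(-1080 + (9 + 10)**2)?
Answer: 307732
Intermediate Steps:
-428*(-1080 + (9 + 10)**2) = -428*(-1080 + 19**2) = -428*(-1080 + 361) = -428*(-719) = 307732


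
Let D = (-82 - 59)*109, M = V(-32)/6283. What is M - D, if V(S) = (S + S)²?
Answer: 96567523/6283 ≈ 15370.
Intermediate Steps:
V(S) = 4*S² (V(S) = (2*S)² = 4*S²)
M = 4096/6283 (M = (4*(-32)²)/6283 = (4*1024)*(1/6283) = 4096*(1/6283) = 4096/6283 ≈ 0.65192)
D = -15369 (D = -141*109 = -15369)
M - D = 4096/6283 - 1*(-15369) = 4096/6283 + 15369 = 96567523/6283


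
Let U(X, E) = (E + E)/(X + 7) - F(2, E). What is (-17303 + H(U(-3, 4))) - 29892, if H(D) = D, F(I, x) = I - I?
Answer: -47193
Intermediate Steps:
F(I, x) = 0
U(X, E) = 2*E/(7 + X) (U(X, E) = (E + E)/(X + 7) - 1*0 = (2*E)/(7 + X) + 0 = 2*E/(7 + X) + 0 = 2*E/(7 + X))
(-17303 + H(U(-3, 4))) - 29892 = (-17303 + 2*4/(7 - 3)) - 29892 = (-17303 + 2*4/4) - 29892 = (-17303 + 2*4*(1/4)) - 29892 = (-17303 + 2) - 29892 = -17301 - 29892 = -47193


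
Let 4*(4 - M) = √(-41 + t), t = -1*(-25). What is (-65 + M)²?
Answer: (61 + I)² ≈ 3720.0 + 122.0*I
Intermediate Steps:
t = 25
M = 4 - I (M = 4 - √(-41 + 25)/4 = 4 - I ≈ 4.0 - 1.0*I)
(-65 + M)² = (-65 + (4 - I))² = (-61 - I)²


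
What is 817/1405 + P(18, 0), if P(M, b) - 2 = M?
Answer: 28917/1405 ≈ 20.581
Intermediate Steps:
P(M, b) = 2 + M
817/1405 + P(18, 0) = 817/1405 + (2 + 18) = 817*(1/1405) + 20 = 817/1405 + 20 = 28917/1405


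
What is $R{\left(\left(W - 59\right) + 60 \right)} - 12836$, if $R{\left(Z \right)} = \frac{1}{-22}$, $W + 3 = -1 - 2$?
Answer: $- \frac{282393}{22} \approx -12836.0$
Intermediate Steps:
$W = -6$ ($W = -3 - 3 = -6$)
$R{\left(Z \right)} = - \frac{1}{22}$
$R{\left(\left(W - 59\right) + 60 \right)} - 12836 = - \frac{1}{22} - 12836 = - \frac{282393}{22}$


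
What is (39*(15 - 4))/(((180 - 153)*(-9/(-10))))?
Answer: 1430/81 ≈ 17.654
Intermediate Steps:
(39*(15 - 4))/(((180 - 153)*(-9/(-10)))) = (39*11)/((27*(-9*(-1/10)))) = 429/((27*(9/10))) = 429/(243/10) = 429*(10/243) = 1430/81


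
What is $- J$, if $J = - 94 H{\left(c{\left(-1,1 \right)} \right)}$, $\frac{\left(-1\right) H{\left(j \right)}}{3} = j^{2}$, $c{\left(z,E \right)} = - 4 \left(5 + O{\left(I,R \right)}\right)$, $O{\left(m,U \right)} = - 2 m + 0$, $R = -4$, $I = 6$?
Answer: $-221088$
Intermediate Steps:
$O{\left(m,U \right)} = - 2 m$
$c{\left(z,E \right)} = 28$ ($c{\left(z,E \right)} = - 4 \left(5 - 12\right) = \left(-4\right) \left(-7\right) = 28$)
$H{\left(j \right)} = - 3 j^{2}$
$J = 221088$ ($J = - 94 \left(- 3 \cdot 28^{2}\right) = - 94 \left(\left(-3\right) 784\right) = \left(-94\right) \left(-2352\right) = 221088$)
$- J = \left(-1\right) 221088 = -221088$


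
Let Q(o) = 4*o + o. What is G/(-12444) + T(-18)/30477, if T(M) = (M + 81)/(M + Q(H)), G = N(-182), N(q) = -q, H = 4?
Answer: -429569/31604649 ≈ -0.013592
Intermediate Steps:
Q(o) = 5*o
G = 182 (G = -1*(-182) = 182)
T(M) = (81 + M)/(20 + M) (T(M) = (M + 81)/(M + 5*4) = (81 + M)/(M + 20) = (81 + M)/(20 + M))
G/(-12444) + T(-18)/30477 = 182/(-12444) + ((81 - 18)/(20 - 18))/30477 = 182*(-1/12444) + (63/2)*(1/30477) = -91/6222 + ((½)*63)*(1/30477) = -91/6222 + (63/2)*(1/30477) = -91/6222 + 21/20318 = -429569/31604649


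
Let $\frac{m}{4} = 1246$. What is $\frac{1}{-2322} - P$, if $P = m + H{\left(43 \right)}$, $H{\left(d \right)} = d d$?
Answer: $- \frac{15866227}{2322} \approx -6833.0$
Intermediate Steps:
$m = 4984$ ($m = 4 \cdot 1246 = 4984$)
$H{\left(d \right)} = d^{2}$
$P = 6833$ ($P = 4984 + 43^{2} = 4984 + 1849 = 6833$)
$\frac{1}{-2322} - P = \frac{1}{-2322} - 6833 = - \frac{1}{2322} - 6833 = - \frac{15866227}{2322}$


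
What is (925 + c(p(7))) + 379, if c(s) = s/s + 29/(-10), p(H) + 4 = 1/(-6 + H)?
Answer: 13021/10 ≈ 1302.1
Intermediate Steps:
p(H) = -4 + 1/(-6 + H)
c(s) = -19/10 (c(s) = 1 + 29*(-⅒) = 1 - 29/10 = -19/10)
(925 + c(p(7))) + 379 = (925 - 19/10) + 379 = 9231/10 + 379 = 13021/10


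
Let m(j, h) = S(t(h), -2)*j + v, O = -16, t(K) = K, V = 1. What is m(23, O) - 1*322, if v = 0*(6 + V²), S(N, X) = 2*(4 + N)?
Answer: -874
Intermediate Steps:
S(N, X) = 8 + 2*N
v = 0 (v = 0*(6 + 1²) = 0*(6 + 1) = 0*7 = 0)
m(j, h) = j*(8 + 2*h) (m(j, h) = (8 + 2*h)*j + 0 = j*(8 + 2*h) + 0 = j*(8 + 2*h))
m(23, O) - 1*322 = 2*23*(4 - 16) - 1*322 = 2*23*(-12) - 322 = -552 - 322 = -874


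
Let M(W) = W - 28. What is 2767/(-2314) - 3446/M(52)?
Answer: -2010113/13884 ≈ -144.78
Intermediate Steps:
M(W) = -28 + W
2767/(-2314) - 3446/M(52) = 2767/(-2314) - 3446/(-28 + 52) = 2767*(-1/2314) - 3446/24 = -2767/2314 - 3446*1/24 = -2767/2314 - 1723/12 = -2010113/13884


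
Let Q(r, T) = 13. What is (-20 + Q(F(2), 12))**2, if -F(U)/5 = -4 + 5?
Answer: 49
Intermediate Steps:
F(U) = -5 (F(U) = -5*(-4 + 5) = -5*1 = -5)
(-20 + Q(F(2), 12))**2 = (-20 + 13)**2 = (-7)**2 = 49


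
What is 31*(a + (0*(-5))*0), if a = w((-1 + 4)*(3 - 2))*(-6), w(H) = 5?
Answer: -930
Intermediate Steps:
a = -30 (a = 5*(-6) = -30)
31*(a + (0*(-5))*0) = 31*(-30 + (0*(-5))*0) = 31*(-30 + 0*0) = 31*(-30 + 0) = 31*(-30) = -930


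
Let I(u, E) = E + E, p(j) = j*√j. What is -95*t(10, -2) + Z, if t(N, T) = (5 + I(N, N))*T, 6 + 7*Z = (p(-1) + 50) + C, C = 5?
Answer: 4757 - I/7 ≈ 4757.0 - 0.14286*I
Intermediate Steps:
p(j) = j^(3/2)
I(u, E) = 2*E
Z = 7 - I/7 (Z = -6/7 + (((-1)^(3/2) + 50) + 5)/7 = -6/7 + ((-I + 50) + 5)/7 = -6/7 + ((50 - I) + 5)/7 = -6/7 + (55 - I)/7 = -6/7 + (55/7 - I/7) = 7 - I/7 ≈ 7.0 - 0.14286*I)
t(N, T) = T*(5 + 2*N) (t(N, T) = (5 + 2*N)*T = T*(5 + 2*N))
-95*t(10, -2) + Z = -(-190)*(5 + 2*10) + (7 - I/7) = -(-190)*(5 + 20) + (7 - I/7) = -(-190)*25 + (7 - I/7) = -95*(-50) + (7 - I/7) = 4750 + (7 - I/7) = 4757 - I/7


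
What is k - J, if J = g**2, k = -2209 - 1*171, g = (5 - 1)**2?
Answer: -2636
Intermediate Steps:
g = 16 (g = 4**2 = 16)
k = -2380 (k = -2209 - 171 = -2380)
J = 256 (J = 16**2 = 256)
k - J = -2380 - 1*256 = -2380 - 256 = -2636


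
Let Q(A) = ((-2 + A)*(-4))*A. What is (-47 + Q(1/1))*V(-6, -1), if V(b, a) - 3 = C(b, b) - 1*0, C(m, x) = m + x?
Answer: 387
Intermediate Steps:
V(b, a) = 3 + 2*b (V(b, a) = 3 + ((b + b) - 1*0) = 3 + (2*b + 0) = 3 + 2*b)
Q(A) = A*(8 - 4*A) (Q(A) = (8 - 4*A)*A = A*(8 - 4*A))
(-47 + Q(1/1))*V(-6, -1) = (-47 + 4*(2 - 1/1)/1)*(3 + 2*(-6)) = (-47 + 4*1*(2 - 1*1))*(3 - 12) = (-47 + 4*1*(2 - 1))*(-9) = (-47 + 4*1*1)*(-9) = (-47 + 4)*(-9) = -43*(-9) = 387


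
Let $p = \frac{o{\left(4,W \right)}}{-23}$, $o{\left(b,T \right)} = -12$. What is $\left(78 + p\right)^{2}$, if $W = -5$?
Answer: $\frac{3261636}{529} \approx 6165.7$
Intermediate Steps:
$p = \frac{12}{23}$ ($p = - \frac{12}{-23} = \left(-12\right) \left(- \frac{1}{23}\right) = \frac{12}{23} \approx 0.52174$)
$\left(78 + p\right)^{2} = \left(78 + \frac{12}{23}\right)^{2} = \left(\frac{1806}{23}\right)^{2} = \frac{3261636}{529}$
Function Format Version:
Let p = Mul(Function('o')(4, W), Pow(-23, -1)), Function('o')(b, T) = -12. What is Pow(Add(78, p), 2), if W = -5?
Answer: Rational(3261636, 529) ≈ 6165.7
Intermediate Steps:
p = Rational(12, 23) (p = Mul(-12, Pow(-23, -1)) = Mul(-12, Rational(-1, 23)) = Rational(12, 23) ≈ 0.52174)
Pow(Add(78, p), 2) = Pow(Add(78, Rational(12, 23)), 2) = Pow(Rational(1806, 23), 2) = Rational(3261636, 529)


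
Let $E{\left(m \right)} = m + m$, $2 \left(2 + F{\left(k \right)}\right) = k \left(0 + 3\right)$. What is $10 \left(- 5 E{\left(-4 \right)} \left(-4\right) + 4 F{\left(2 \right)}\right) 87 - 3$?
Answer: $-135723$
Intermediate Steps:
$F{\left(k \right)} = -2 + \frac{3 k}{2}$ ($F{\left(k \right)} = -2 + \frac{k \left(0 + 3\right)}{2} = -2 + \frac{k 3}{2} = -2 + \frac{3 k}{2}$)
$E{\left(m \right)} = 2 m$
$10 \left(- 5 E{\left(-4 \right)} \left(-4\right) + 4 F{\left(2 \right)}\right) 87 - 3 = 10 \left(- 5 \cdot 2 \left(-4\right) \left(-4\right) + 4 \left(-2 + \frac{3}{2} \cdot 2\right)\right) 87 - 3 = 10 \left(\left(-5\right) \left(-8\right) \left(-4\right) + 4 \left(-2 + 3\right)\right) 87 - 3 = 10 \left(40 \left(-4\right) + 4 \cdot 1\right) 87 - 3 = 10 \left(-160 + 4\right) 87 - 3 = 10 \left(-156\right) 87 - 3 = \left(-1560\right) 87 - 3 = -135720 - 3 = -135723$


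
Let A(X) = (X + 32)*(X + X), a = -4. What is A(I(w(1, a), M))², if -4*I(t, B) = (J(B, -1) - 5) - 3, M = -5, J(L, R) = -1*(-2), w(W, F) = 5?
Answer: 40401/4 ≈ 10100.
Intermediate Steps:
J(L, R) = 2
I(t, B) = 3/2 (I(t, B) = -((2 - 5) - 3)/4 = -(-3 - 3)/4 = -¼*(-6) = 3/2)
A(X) = 2*X*(32 + X) (A(X) = (32 + X)*(2*X) = 2*X*(32 + X))
A(I(w(1, a), M))² = (2*(3/2)*(32 + 3/2))² = (2*(3/2)*(67/2))² = (201/2)² = 40401/4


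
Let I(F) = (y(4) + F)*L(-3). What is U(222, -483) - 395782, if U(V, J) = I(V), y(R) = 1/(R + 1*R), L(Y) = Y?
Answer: -3171587/8 ≈ -3.9645e+5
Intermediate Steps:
y(R) = 1/(2*R) (y(R) = 1/(R + R) = 1/(2*R))
I(F) = -3/8 - 3*F (I(F) = ((½)/4 + F)*(-3) = ((½)*(¼) + F)*(-3) = (⅛ + F)*(-3) = -3/8 - 3*F)
U(V, J) = -3/8 - 3*V
U(222, -483) - 395782 = (-3/8 - 3*222) - 395782 = (-3/8 - 666) - 395782 = -5331/8 - 395782 = -3171587/8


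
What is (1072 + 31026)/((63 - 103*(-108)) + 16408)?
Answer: 32098/27595 ≈ 1.1632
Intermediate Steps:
(1072 + 31026)/((63 - 103*(-108)) + 16408) = 32098/((63 + 11124) + 16408) = 32098/(11187 + 16408) = 32098/27595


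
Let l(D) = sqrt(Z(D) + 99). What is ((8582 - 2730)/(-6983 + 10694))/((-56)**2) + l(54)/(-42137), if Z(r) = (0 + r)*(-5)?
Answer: 209/415632 - 3*I*sqrt(19)/42137 ≈ 0.00050285 - 0.00031034*I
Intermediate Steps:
Z(r) = -5*r (Z(r) = r*(-5) = -5*r)
l(D) = sqrt(99 - 5*D) (l(D) = sqrt(-5*D + 99) = sqrt(99 - 5*D))
((8582 - 2730)/(-6983 + 10694))/((-56)**2) + l(54)/(-42137) = ((8582 - 2730)/(-6983 + 10694))/((-56)**2) + sqrt(99 - 5*54)/(-42137) = (5852/3711)/3136 + sqrt(99 - 270)*(-1/42137) = (5852*(1/3711))*(1/3136) + sqrt(-171)*(-1/42137) = (5852/3711)*(1/3136) + (3*I*sqrt(19))*(-1/42137) = 209/415632 - 3*I*sqrt(19)/42137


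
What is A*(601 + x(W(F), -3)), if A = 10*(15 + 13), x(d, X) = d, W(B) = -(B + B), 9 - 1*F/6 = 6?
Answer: 158200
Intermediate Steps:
F = 18 (F = 54 - 6*6 = 54 - 36 = 18)
W(B) = -2*B
A = 280 (A = 10*28 = 280)
A*(601 + x(W(F), -3)) = 280*(601 - 2*18) = 280*(601 - 36) = 280*565 = 158200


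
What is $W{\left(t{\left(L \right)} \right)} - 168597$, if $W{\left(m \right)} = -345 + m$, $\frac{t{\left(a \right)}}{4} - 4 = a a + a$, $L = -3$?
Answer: $-168902$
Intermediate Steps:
$t{\left(a \right)} = 16 + 4 a + 4 a^{2}$ ($t{\left(a \right)} = 16 + 4 \left(a a + a\right) = 16 + 4 \left(a^{2} + a\right) = 16 + 4 \left(a + a^{2}\right) = 16 + \left(4 a + 4 a^{2}\right) = 16 + 4 a + 4 a^{2}$)
$W{\left(t{\left(L \right)} \right)} - 168597 = \left(-345 + \left(16 + 4 \left(-3\right) + 4 \left(-3\right)^{2}\right)\right) - 168597 = \left(-345 + \left(16 - 12 + 4 \cdot 9\right)\right) - 168597 = \left(-345 + \left(16 - 12 + 36\right)\right) - 168597 = \left(-345 + 40\right) - 168597 = -305 - 168597 = -168902$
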